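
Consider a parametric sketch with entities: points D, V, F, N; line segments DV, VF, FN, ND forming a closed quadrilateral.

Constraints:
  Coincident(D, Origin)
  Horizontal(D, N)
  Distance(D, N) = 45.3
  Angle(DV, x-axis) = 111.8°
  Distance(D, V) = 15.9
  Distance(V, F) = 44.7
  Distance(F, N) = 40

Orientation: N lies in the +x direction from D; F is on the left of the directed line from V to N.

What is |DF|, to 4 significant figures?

49.81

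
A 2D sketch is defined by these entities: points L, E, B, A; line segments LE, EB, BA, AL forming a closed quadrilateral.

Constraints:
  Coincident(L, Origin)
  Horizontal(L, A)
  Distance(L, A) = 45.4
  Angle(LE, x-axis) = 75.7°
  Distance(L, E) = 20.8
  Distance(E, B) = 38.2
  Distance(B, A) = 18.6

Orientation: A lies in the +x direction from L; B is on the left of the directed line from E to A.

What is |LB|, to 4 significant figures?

47.08

L is at the origin; L and A share the same y with |LA| = 45.4 and A in +x, so A = (45.4, 0). LE runs at 75.7° with |LE| = 20.8, so E = (5.138, 20.16). B is determined by |EB| = 38.2 and |BA| = 18.6 together: it lies at the intersection of circle(E, 38.2) and circle(A, 18.6). With |EA| = 45.03, the foot of the radical line on EA is 34.88 from E and the perpendicular offset is √(38.2² − 34.88²) = 15.59. Taking the left-of-EA solution: B = (43.30, 18.48).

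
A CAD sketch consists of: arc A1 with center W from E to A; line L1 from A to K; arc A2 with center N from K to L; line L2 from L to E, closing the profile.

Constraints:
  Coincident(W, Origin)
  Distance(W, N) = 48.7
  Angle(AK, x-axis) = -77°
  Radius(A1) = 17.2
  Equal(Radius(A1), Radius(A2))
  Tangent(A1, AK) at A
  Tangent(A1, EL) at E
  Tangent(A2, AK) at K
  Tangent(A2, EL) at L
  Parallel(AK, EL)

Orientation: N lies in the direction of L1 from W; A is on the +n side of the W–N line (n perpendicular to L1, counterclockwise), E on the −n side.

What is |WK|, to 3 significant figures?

51.6

The slot axis is L1's direction at -77.0°, so u = (cos -77.0°, sin -77.0°) = (0.225, -0.974) and n = (−sin -77.0°, cos -77.0°) = (0.974, 0.225). W is at the origin and N lies 48.7 along u from W, so N = 48.7·u = (11.0, -47.5). Tangency of A1 to both parallel lines with radius 17.2 puts A and E at W ± 17.2·n: A = (16.8, 3.87), E = (-16.8, -3.87). Equal radii place K and L the same way about N: K = N + 17.2·n = (27.7, -43.6), L = N − 17.2·n = (-5.80, -51.3). Then |WK| = |K − W| = 51.6.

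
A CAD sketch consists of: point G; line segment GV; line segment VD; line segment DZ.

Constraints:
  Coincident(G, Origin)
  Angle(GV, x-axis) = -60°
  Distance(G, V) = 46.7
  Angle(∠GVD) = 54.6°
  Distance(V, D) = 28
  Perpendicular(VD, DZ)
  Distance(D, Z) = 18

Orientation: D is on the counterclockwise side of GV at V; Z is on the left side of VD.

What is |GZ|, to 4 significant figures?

20.09

G is at the origin; GV runs at -60.0° with length 46.7, so V = 46.7·(cos -60.0°, sin -60.0°) = (23.35, -40.44). ∠GVD = 54.6°, so VD runs at -60.0° + (180° − 54.6°) = 65.40° from the x-axis; with |VD| = 28.0, D = V + 28.0·(cos 65.40°, sin 65.40°) = (35.01, -14.98). The perpendicularity gives DZ at right angles to VD; with |DZ| = 18.0 on the left of VD, Z = D + 18.0·(-0.9092, 0.4163) = (18.64, -7.492). Then |GZ| = |Z − G| = 20.09.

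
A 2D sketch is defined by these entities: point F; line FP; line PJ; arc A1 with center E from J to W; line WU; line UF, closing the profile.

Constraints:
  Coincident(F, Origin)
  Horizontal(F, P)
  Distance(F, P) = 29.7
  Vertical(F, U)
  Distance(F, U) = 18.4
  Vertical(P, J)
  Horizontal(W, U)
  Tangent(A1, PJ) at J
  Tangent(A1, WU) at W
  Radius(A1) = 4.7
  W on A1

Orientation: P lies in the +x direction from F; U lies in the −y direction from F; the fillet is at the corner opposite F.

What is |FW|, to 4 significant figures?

31.04

The virtual corner opposite F is at (29.70, -18.40). Since A1 is tangent to PJ there, EJ ⟂ PJ and A1 meets WU tangentially, so EW is at right angles to WU, with radius 4.7, so the center E sits 4.7 in from both sides at E = (25.00, -13.70). That places the tangent points at J = (29.70, -13.70) on PJ and W = (25.00, -18.40) on WU. Then |FW| = |W − F| = 31.04.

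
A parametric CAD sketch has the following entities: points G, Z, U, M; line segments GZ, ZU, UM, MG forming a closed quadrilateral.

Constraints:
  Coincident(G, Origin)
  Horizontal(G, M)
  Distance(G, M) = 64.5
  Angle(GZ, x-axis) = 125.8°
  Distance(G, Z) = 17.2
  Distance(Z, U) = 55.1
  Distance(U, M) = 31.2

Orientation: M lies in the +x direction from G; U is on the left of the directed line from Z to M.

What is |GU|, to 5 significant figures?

50.117

Checks: |ZU| = 55.10 ✓; |UM| = 31.20 ✓.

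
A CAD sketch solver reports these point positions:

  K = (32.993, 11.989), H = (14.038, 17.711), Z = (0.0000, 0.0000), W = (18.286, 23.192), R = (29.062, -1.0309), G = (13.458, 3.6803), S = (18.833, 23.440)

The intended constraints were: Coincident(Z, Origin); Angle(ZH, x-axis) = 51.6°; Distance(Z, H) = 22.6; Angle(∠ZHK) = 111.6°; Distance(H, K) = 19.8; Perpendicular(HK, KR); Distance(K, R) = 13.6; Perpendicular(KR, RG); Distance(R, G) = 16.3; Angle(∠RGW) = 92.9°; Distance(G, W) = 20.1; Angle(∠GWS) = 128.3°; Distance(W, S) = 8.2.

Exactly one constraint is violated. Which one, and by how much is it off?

Distance(W, S) = 8.2 — off by 7.60.

Z = (0.00, 0.00) ✓; ZH at 51.60° ✓; |ZH| = 22.60 ✓; ∠ZHK = 111.6° ✓; |HK| = 19.80 ✓; ∠(HK, KR) = 90.00° ✓; |KR| = 13.60 ✓; ∠(KR, RG) = 90.00° ✓; |RG| = 16.30 ✓; ∠RGW = 92.90° ✓; |GW| = 20.10 ✓; ∠GWS = 128.3° ✓; |WS| = 0.6006 ✗.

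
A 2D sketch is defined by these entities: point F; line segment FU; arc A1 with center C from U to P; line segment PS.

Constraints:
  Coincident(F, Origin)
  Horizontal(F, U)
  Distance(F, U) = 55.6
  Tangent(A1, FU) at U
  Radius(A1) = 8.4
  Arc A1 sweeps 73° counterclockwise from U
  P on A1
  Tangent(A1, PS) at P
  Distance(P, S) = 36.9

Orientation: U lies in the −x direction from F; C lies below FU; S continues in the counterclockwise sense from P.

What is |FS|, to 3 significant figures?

85.1

F is at the origin; F and U share the same y with |FU| = 55.6 and U on the −x side, so U = (-55.6, 0.00). The tangent condition forces CU to be normal to FU, so C = U + (0, -8.4) = (-55.6, -8.40). On A1, U sits at bearing 90° from C; a 73° counterclockwise sweep puts P at bearing 163°, so P = C + 8.4·(cos 163°, sin 163°) = (-63.6, -5.94). The tangent condition forces CP to be normal to PS, so PS runs along (−sin 163°, cos 163°); with |PS| = 36.9, S = (-74.4, -41.2). Then |FS| = |S − F| = 85.1.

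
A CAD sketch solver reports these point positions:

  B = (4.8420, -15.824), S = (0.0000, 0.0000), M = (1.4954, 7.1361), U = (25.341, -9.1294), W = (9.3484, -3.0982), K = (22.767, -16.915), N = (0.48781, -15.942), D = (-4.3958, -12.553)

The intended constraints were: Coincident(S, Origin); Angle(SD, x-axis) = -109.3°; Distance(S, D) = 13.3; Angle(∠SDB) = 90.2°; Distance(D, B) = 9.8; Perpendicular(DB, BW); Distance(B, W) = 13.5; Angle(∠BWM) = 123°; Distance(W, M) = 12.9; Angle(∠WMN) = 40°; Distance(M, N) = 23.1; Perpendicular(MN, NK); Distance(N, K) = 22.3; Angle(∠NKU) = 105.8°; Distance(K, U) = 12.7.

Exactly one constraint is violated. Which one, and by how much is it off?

Distance(K, U) = 12.7 — off by 4.50.

S = (0.00, 0.00) ✓; SD at -109.3° ✓; |SD| = 13.30 ✓; ∠SDB = 90.20° ✓; |DB| = 9.800 ✓; ∠(DB, BW) = 90.00° ✓; |BW| = 13.50 ✓; ∠BWM = 123.0° ✓; |WM| = 12.90 ✓; ∠WMN = 40.00° ✓; |MN| = 23.10 ✓; ∠(MN, NK) = 90.00° ✓; |NK| = 22.30 ✓; ∠NKU = 105.8° ✓; |KU| = 8.200 ✗.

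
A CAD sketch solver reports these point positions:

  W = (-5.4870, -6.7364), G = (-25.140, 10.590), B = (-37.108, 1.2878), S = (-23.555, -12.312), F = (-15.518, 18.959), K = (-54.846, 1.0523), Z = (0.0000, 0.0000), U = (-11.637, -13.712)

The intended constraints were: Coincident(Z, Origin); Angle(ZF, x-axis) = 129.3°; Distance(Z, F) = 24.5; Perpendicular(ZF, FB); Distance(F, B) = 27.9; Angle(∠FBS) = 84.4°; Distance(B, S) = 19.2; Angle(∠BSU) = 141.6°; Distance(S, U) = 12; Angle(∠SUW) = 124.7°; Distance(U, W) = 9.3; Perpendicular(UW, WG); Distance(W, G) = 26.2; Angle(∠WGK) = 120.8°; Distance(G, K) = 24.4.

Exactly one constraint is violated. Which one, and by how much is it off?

Distance(G, K) = 24.4 — off by 6.80.

Z = (0.00, 0.00) ✓; ZF at 129.3° ✓; |ZF| = 24.50 ✓; ∠(ZF, FB) = 90.00° ✓; |FB| = 27.90 ✓; ∠FBS = 84.40° ✓; |BS| = 19.20 ✓; ∠BSU = 141.6° ✓; |SU| = 12.00 ✓; ∠SUW = 124.7° ✓; |UW| = 9.300 ✓; ∠(UW, WG) = 90.00° ✓; |WG| = 26.20 ✓; ∠WGK = 120.8° ✓; |GK| = 31.20 ✗.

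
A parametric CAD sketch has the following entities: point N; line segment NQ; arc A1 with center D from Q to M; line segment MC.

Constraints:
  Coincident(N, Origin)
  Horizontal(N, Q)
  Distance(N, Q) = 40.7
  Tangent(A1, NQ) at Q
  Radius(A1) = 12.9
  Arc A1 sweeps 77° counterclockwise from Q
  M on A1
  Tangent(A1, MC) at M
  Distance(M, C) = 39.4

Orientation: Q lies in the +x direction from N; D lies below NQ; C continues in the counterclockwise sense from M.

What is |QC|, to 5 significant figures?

52.922

N is at the origin; N and Q share the same y with |NQ| = 40.7 and Q on the +x side, so Q = (40.700, 0.0000). Tangency of A1 to NQ means the radius DQ is perpendicular to NQ, so D = Q + (0, -12.9) = (40.700, -12.900). On A1, Q sits at bearing 90° from D; a 77° counterclockwise sweep puts M at bearing 167°, so M = D + 12.9·(cos 167°, sin 167°) = (28.131, -9.9981). A1 meets MC tangentially, so DM is at right angles to MC, so MC runs along (−sin 167°, cos 167°); with |MC| = 39.4, C = (19.268, -48.388). Then |QC| = |C − Q| = 52.922.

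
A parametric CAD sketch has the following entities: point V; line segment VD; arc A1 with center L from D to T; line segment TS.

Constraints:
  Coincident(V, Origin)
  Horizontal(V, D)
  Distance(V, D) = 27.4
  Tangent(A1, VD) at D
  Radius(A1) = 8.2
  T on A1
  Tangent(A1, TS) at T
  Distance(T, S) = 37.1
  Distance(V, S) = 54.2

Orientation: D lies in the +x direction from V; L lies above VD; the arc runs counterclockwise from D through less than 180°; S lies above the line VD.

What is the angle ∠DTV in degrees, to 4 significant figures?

35.10°

V is at the origin; VD is horizontal with |VD| = 27.4 and D on the +x side, so D = (27.40, 0.000). A1 meets VD tangentially, so LD is at right angles to VD, so L = D + (0, 8.2) = (27.40, 8.200). Since LT ⟂ TS (tangency), |LS| = √(8.2² + 37.1²) = 38.00 regardless of where T sits on A1. So S lies on both circle(V, 54.2) and circle(L, 38.00); the above-VD intersection is S = (28.37, 46.18). T is the foot of the tangent from S: T = (35.45, 9.765).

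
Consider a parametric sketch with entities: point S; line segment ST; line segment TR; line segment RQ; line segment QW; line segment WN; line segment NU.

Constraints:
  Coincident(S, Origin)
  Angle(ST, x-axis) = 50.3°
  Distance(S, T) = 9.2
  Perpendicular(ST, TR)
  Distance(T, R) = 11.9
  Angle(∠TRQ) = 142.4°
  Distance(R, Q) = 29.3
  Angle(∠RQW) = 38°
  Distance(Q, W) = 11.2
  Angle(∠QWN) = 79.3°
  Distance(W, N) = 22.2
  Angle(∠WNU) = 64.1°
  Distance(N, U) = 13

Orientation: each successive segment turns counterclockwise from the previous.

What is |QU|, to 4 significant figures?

14.46

S is at the origin; ST runs at 50.3° with length 9.2, so T = (5.877, 7.078). ST is perpendicular to TR, so TR runs at 140.3°; with |TR| = 11.9, R = (-3.279, 14.68). ∠TRQ = 142.4° gives RQ at 177.9° from the x-axis; with |RQ| = 29.3, Q = (-32.56, 15.75). ∠RQW = 38.0° gives QW at -40.10° from the x-axis; with |QW| = 11.2, W = (-23.99, 8.539). ∠QWN = 79.3° gives WN at 60.60° from the x-axis; with |WN| = 22.2, N = (-13.09, 27.88). ∠WNU = 64.1° gives NU at 176.5° from the x-axis; with |NU| = 13.0, U = (-26.07, 28.67). Then |QU| = |U − Q| = 14.46.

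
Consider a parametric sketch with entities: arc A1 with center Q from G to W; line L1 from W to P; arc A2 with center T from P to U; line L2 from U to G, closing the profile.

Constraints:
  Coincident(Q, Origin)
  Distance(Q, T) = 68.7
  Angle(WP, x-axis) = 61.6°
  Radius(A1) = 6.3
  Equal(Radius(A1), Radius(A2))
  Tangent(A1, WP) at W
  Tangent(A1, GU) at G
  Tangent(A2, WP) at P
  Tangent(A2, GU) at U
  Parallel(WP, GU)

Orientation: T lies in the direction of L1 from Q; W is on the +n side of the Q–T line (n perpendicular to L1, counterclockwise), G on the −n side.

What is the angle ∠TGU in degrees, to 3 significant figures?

5.24°

The slot axis is L1's direction at 61.6°, so u = (cos 61.6°, sin 61.6°) = (0.476, 0.880) and n = (−sin 61.6°, cos 61.6°) = (-0.880, 0.476). Q is at the origin and T lies 68.7 along u from Q, so T = 68.7·u = (32.7, 60.4). Tangency of A1 to both parallel lines with radius 6.3 puts W and G at Q ± 6.3·n: W = (-5.54, 3.00), G = (5.54, -3.00). Equal radii place P and U the same way about T: P = T + 6.3·n = (27.1, 63.4), U = T − 6.3·n = (38.2, 57.4). Then cos ∠TGU = GT·GU / (|GT||GU|), giving 5.24°.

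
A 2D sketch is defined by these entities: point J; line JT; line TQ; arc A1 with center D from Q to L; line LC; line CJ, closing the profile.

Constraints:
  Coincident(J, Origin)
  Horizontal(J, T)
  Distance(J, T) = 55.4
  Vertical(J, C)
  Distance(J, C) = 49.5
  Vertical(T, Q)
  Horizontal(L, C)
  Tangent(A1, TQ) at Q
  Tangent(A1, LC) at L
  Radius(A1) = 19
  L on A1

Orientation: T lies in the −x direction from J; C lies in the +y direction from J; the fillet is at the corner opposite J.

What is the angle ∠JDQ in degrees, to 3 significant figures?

140°

J is at the origin; JT is horizontal with |JT| = 55.4 and T on the −x side, so T = (-55.4, 0.00). J and C share the same x with |JC| = 49.5 and C on the +y side, so C = (0.00, 49.5). The virtual corner opposite J is at (-55.4, 49.5). The tangent condition forces DQ to be normal to TQ and since A1 is tangent to LC there, DL ⟂ LC, with radius 19.0, so the center D sits 19.0 in from both sides at D = (-36.4, 30.5). That places the tangent points at Q = (-55.4, 30.5) on TQ and L = (-36.4, 49.5) on LC. Then cos ∠JDQ = DJ·DQ / (|DJ||DQ|), giving 140°.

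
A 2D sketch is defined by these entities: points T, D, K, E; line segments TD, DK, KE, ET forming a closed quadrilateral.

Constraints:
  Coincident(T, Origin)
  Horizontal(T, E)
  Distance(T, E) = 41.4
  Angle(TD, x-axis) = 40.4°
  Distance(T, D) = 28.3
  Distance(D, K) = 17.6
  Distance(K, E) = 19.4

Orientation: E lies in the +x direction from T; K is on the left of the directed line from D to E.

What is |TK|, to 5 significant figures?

43.613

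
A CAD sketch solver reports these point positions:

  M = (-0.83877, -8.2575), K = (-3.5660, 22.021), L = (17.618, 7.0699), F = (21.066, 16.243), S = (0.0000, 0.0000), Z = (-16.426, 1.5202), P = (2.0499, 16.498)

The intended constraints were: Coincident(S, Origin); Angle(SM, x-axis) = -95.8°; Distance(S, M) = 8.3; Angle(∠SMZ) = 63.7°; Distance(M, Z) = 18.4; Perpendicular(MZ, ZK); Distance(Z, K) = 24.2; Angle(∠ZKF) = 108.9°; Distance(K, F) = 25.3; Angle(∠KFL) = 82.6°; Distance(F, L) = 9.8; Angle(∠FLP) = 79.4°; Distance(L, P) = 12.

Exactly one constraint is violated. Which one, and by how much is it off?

Distance(L, P) = 12 — off by 6.20.

S = (0.00, 0.00) ✓; SM at -95.80° ✓; |SM| = 8.300 ✓; ∠SMZ = 63.70° ✓; |MZ| = 18.40 ✓; ∠(MZ, ZK) = 90.00° ✓; |ZK| = 24.20 ✓; ∠ZKF = 108.9° ✓; |KF| = 25.30 ✓; ∠KFL = 82.60° ✓; |FL| = 9.800 ✓; ∠FLP = 79.40° ✓; |LP| = 18.20 ✗.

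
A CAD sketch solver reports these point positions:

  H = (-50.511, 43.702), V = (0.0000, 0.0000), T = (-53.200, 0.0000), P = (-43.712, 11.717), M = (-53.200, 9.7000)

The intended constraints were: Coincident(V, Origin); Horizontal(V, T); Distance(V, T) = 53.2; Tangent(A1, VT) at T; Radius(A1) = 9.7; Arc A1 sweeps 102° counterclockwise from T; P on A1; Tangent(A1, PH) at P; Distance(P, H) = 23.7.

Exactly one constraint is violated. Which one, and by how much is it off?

Distance(P, H) = 23.7 — off by 9.00.

V = (0.00, 0.00) ✓; V.y = 0.00, T.y = 0.00 ✓; |VT| = 53.20 ✓; ∠(MT, TV) = 90.00° ✓; |MT| = 9.700 ✓; bearing(M→P) − bearing(M→T) = 102.0° ✓; |MP| = 9.700 ✓; ∠(MP, PH) = 90.00° ✓; |PH| = 32.70 ✗.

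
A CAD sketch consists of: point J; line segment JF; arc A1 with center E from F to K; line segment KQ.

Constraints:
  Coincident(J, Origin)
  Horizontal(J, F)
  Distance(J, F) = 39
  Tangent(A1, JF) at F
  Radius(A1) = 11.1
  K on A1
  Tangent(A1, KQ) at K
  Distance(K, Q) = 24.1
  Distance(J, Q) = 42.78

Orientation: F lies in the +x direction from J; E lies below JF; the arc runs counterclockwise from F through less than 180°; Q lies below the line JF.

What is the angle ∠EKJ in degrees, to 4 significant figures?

165.2°

J is at the origin; J and F share the same y with |JF| = 39.0 and F on the +x side, so F = (39.00, 0.000). Tangency of A1 to JF means the radius EF is perpendicular to JF, so E = F + (0, -11.1) = (39.00, -11.10). Since EK ⟂ KQ (tangency), |EQ| = √(11.1² + 24.1²) = 26.53 regardless of where K sits on A1. So Q lies on both circle(J, 42.78) and circle(E, 26.53); the below-JF intersection is Q = (25.81, -34.12). K is the foot of the tangent from Q: K = (27.94, -10.12).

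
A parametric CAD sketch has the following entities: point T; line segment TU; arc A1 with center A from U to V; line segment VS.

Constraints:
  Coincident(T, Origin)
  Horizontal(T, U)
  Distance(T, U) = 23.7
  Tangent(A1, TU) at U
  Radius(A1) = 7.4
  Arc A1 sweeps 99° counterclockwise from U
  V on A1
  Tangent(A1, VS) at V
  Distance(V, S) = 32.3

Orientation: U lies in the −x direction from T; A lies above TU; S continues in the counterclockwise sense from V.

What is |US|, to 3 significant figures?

40.5

T is at the origin; T and U share the same y with |TU| = 23.7 and U on the −x side, so U = (-23.7, 0.00). A1 meets TU tangentially, so AU is at right angles to TU, so A = U + (0, 7.4) = (-23.7, 7.40). On A1, U sits at bearing -90° from A; a 99° counterclockwise sweep puts V at bearing 9°, so V = A + 7.4·(cos 9°, sin 9°) = (-16.4, 8.56). A1 meets VS tangentially, so AV is at right angles to VS, so VS runs along (−sin 9°, cos 9°); with |VS| = 32.3, S = (-21.4, 40.5). Then |US| = |S − U| = 40.5.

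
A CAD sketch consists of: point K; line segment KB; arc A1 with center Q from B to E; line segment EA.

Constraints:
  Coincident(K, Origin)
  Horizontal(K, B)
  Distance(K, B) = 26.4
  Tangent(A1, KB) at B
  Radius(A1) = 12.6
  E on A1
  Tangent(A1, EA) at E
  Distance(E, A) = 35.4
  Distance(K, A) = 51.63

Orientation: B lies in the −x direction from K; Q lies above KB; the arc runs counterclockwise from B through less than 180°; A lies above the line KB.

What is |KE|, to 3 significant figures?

19.4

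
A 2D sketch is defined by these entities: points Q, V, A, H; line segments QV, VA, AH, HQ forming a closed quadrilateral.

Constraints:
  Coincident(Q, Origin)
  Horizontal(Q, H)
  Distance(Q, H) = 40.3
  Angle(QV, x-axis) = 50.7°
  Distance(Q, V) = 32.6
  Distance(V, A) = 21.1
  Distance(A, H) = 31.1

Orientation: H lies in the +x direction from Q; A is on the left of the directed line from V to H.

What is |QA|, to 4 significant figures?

51.39

Checks: QV at 50.70° ✓; |VA| = 21.10 ✓; |AH| = 31.10 ✓.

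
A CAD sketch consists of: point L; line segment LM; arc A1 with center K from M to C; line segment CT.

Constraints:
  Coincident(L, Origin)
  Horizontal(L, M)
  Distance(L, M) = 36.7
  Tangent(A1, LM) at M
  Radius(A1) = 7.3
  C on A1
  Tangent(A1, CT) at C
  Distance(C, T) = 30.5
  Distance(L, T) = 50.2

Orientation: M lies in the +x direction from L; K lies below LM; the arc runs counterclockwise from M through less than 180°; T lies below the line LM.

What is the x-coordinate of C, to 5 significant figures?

29.434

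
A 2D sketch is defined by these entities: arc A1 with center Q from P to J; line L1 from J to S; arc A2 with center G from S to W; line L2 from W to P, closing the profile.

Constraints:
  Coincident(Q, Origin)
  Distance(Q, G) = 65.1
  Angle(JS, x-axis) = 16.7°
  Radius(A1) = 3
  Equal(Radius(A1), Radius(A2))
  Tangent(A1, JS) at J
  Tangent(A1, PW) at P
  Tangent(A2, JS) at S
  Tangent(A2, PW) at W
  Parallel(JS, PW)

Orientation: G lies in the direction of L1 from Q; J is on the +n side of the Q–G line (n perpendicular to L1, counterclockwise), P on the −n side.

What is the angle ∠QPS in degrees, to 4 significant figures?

84.73°

The slot axis is L1's direction at 16.7°, so u = (cos 16.7°, sin 16.7°) = (0.9578, 0.2874) and n = (−sin 16.7°, cos 16.7°) = (-0.2874, 0.9578). Q is at the origin and G lies 65.1 along u from Q, so G = 65.1·u = (62.35, 18.71). Tangency of A1 to both parallel lines with radius 3.0 puts J and P at Q ± 3.0·n: J = (-0.8621, 2.873), P = (0.8621, -2.873). Equal radii place S and W the same way about G: S = G + 3.0·n = (61.49, 21.58), W = G − 3.0·n = (63.22, 15.83). Then cos ∠QPS = PQ·PS / (|PQ||PS|), giving 84.73°.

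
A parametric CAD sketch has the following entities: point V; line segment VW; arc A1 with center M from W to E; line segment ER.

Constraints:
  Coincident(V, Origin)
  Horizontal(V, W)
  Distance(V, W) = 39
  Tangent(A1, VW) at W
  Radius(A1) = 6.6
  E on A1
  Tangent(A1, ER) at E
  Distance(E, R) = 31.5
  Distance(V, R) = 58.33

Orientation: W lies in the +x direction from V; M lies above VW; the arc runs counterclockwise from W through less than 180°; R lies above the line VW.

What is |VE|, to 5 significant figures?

46.118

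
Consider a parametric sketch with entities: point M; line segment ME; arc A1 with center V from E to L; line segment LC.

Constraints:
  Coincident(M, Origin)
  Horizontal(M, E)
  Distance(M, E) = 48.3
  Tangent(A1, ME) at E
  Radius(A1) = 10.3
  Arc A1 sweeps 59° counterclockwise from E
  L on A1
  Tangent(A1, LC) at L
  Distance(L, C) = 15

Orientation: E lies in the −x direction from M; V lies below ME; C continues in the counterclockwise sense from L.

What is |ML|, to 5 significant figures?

57.347

M is at the origin; ME is horizontal with |ME| = 48.3 and E on the −x side, so E = (-48.300, 0.0000). Since A1 is tangent to ME there, VE ⟂ ME, so V = E + (0, -10.3) = (-48.300, -10.300). On A1, E sits at bearing 90° from V; a 59° counterclockwise sweep puts L at bearing 149°, so L = V + 10.3·(cos 149°, sin 149°) = (-57.129, -4.9951). Then |ML| = |L − M| = 57.347.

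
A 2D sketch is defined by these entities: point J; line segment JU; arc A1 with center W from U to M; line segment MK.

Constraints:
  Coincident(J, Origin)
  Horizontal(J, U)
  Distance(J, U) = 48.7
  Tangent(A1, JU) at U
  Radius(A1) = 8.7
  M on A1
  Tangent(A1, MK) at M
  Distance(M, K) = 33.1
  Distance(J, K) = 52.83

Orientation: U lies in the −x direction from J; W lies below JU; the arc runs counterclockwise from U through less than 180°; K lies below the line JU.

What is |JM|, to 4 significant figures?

57.24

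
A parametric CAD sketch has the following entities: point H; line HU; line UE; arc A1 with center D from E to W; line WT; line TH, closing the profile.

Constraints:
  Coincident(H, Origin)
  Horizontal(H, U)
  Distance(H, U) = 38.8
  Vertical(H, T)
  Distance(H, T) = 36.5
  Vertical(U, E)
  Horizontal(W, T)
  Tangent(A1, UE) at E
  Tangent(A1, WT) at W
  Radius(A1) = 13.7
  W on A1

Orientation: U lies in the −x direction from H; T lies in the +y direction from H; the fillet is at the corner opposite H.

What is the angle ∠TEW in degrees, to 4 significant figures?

25.55°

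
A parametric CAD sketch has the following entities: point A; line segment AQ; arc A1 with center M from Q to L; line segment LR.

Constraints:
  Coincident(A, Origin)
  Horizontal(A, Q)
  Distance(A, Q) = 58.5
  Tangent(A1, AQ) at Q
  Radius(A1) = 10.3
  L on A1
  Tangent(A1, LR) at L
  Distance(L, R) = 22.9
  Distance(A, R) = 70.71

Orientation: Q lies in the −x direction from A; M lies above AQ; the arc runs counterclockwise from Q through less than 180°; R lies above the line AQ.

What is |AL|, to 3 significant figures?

52.0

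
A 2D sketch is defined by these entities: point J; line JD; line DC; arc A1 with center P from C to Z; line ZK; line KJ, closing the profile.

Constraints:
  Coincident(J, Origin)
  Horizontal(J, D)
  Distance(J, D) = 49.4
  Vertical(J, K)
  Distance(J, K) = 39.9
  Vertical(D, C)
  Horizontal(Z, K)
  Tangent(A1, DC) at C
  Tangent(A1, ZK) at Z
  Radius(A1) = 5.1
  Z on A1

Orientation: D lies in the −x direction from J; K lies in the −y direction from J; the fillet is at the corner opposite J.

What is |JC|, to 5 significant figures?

60.427

The virtual corner opposite J is at (-49.400, -39.900). Tangency of A1 to DC means the radius PC is perpendicular to DC and since A1 is tangent to ZK there, PZ ⟂ ZK, with radius 5.1, so the center P sits 5.1 in from both sides at P = (-44.300, -34.800). That places the tangent points at C = (-49.400, -34.800) on DC and Z = (-44.300, -39.900) on ZK. Then |JC| = |C − J| = 60.427.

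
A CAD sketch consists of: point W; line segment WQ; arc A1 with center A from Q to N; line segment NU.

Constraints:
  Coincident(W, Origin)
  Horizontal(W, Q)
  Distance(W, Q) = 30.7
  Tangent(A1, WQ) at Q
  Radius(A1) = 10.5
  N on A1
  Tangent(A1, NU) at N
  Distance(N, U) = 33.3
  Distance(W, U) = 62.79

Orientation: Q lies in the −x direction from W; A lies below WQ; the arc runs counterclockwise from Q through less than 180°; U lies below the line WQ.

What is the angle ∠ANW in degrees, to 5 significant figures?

22.802°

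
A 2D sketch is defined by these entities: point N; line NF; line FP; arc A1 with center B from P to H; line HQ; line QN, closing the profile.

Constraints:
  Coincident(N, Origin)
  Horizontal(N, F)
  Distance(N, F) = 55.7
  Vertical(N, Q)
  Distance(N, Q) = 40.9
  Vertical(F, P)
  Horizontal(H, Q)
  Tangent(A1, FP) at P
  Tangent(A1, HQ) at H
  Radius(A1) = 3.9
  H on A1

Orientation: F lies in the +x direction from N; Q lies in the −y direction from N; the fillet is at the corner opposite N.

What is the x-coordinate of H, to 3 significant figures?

51.8

N is at the origin; N and F share the same y with |NF| = 55.7 and F on the +x side, so F = (55.7, 0.00). NQ is vertical with |NQ| = 40.9 and Q on the −y side, so Q = (0.00, -40.9). The virtual corner opposite N is at (55.7, -40.9). The tangent condition forces BP to be normal to FP and tangency of A1 to HQ means the radius BH is perpendicular to HQ, with radius 3.9, so the center B sits 3.9 in from both sides at B = (51.8, -37.0). That places the tangent points at P = (55.7, -37.0) on FP and H = (51.8, -40.9) on HQ. So H.x = 51.8.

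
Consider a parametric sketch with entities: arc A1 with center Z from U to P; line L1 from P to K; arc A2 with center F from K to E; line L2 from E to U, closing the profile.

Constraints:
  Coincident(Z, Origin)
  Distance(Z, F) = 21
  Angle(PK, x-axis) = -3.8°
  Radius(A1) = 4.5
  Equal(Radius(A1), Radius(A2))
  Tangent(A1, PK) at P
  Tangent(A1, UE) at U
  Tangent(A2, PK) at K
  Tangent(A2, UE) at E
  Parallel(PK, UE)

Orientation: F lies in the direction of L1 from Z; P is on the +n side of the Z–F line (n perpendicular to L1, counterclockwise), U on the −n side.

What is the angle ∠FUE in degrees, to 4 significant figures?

12.09°

The slot axis is L1's direction at -3.8°, so u = (cos -3.8°, sin -3.8°) = (0.9978, -0.06627) and n = (−sin -3.8°, cos -3.8°) = (0.06627, 0.9978). Z is at the origin and F lies 21.0 along u from Z, so F = 21.0·u = (20.95, -1.392). Tangency of A1 to both parallel lines with radius 4.5 puts P and U at Z ± 4.5·n: P = (0.2982, 4.490), U = (-0.2982, -4.490). Equal radii place K and E the same way about F: K = F + 4.5·n = (21.25, 3.098), E = F − 4.5·n = (20.66, -5.882). Then cos ∠FUE = UF·UE / (|UF||UE|), giving 12.09°.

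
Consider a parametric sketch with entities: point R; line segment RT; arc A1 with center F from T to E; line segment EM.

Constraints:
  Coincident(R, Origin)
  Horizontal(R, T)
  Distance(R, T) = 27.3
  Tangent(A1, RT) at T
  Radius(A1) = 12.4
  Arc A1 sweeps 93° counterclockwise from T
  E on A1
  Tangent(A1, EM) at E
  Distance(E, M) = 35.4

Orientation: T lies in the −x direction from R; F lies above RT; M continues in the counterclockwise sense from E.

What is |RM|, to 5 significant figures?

51.223

On A1, T sits at bearing -90° from F; a 93° counterclockwise sweep puts E at bearing 3°, so E = F + 12.4·(cos 3°, sin 3°) = (-14.917, 13.049). Tangency of A1 to EM means the radius FE is perpendicular to EM, so EM runs along (−sin 3°, cos 3°); with |EM| = 35.4, M = (-16.770, 48.400). Then |RM| = |M − R| = 51.223.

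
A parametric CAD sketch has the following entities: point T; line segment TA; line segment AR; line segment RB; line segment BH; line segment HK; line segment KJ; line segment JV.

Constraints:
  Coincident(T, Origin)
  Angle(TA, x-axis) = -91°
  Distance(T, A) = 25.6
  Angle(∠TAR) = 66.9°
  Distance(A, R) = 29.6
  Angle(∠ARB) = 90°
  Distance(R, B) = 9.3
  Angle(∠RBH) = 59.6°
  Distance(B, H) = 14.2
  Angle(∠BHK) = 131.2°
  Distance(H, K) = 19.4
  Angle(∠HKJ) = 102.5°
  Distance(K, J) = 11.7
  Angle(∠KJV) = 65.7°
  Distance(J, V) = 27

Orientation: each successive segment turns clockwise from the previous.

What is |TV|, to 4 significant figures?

22.87

T is at the origin; TA runs at -91.0° with length 25.6, so A = (-0.4468, -25.60). ∠TAR = 66.9° gives AR at 155.9° from the x-axis; with |AR| = 29.6, R = (-27.47, -13.51). ∠ARB = 90.0° gives RB at 65.90° from the x-axis; with |RB| = 9.3, B = (-23.67, -5.020). ∠RBH = 59.6° gives BH at -54.50° from the x-axis; with |BH| = 14.2, H = (-15.42, -16.58). ∠BHK = 131.2° gives HK at -103.3° from the x-axis; with |HK| = 19.4, K = (-19.89, -35.46). ∠HKJ = 102.5° gives KJ at 179.2° from the x-axis; with |KJ| = 11.7, J = (-31.59, -35.30). ∠KJV = 65.7° gives JV at 64.90° from the x-axis; with |JV| = 27.0, V = (-20.13, -10.85). Then |TV| = |V − T| = 22.87.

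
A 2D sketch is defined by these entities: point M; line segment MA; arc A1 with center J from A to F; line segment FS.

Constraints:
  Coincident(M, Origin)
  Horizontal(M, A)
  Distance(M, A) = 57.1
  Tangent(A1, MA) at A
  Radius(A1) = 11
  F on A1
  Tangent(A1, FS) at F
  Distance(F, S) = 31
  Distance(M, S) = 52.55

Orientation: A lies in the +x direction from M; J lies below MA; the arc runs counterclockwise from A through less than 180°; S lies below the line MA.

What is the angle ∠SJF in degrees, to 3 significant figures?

70.5°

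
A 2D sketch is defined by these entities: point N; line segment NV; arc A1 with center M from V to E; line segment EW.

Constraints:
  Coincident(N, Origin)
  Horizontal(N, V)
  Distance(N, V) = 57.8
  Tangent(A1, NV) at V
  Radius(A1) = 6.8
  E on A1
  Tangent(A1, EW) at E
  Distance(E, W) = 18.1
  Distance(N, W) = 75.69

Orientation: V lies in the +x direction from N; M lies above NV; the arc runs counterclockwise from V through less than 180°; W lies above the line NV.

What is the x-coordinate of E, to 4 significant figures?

63.46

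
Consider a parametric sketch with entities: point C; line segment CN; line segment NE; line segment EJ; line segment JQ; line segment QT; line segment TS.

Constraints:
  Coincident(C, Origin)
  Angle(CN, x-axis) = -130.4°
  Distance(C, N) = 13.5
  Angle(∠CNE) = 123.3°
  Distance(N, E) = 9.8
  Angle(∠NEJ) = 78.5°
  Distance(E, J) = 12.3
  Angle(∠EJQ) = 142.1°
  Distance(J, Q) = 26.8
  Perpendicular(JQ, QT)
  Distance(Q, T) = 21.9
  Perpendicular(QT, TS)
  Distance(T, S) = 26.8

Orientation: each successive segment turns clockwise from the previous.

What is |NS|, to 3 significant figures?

8.28

C is at the origin; CN runs at -130.4° with length 13.5, so N = (-8.75, -10.3). ∠CNE = 123.3° gives NE at 173° from the x-axis; with |NE| = 9.8, E = (-18.5, -9.07). ∠NEJ = 78.5° gives EJ at 71.4° from the x-axis; with |EJ| = 12.3, J = (-14.6, 2.59). ∠EJQ = 142.1° gives JQ at 33.5° from the x-axis; with |JQ| = 26.8, Q = (7.80, 17.4). JQ ⟂ QT, so QT runs at -56.5°; with |QT| = 21.9, T = (19.9, -0.882). QT is perpendicular to TS, so TS runs at -147°; with |TS| = 26.8, S = (-2.46, -15.7). Then |NS| = |S − N| = 8.28.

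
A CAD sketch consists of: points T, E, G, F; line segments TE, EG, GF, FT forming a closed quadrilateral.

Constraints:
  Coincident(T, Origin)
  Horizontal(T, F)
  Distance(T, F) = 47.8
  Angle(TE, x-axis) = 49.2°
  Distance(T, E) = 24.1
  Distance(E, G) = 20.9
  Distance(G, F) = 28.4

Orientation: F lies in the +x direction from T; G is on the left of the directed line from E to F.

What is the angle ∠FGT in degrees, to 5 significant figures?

80.189°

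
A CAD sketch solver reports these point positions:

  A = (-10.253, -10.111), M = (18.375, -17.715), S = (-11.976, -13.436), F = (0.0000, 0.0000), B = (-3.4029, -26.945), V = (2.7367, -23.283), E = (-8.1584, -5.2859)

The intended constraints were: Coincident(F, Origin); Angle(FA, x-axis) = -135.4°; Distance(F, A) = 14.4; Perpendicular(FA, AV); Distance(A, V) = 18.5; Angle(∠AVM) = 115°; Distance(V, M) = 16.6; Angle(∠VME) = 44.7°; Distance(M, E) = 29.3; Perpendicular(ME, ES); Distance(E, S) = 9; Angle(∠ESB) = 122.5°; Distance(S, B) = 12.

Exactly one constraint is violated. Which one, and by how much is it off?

Distance(S, B) = 12 — off by 4.00.

F = (0.00, 0.00) ✓; FA at -135.4° ✓; |FA| = 14.40 ✓; ∠(FA, AV) = 90.00° ✓; |AV| = 18.50 ✓; ∠AVM = 115.0° ✓; |VM| = 16.60 ✓; ∠VME = 44.70° ✓; |ME| = 29.30 ✓; ∠(ME, ES) = 90.00° ✓; |ES| = 9.000 ✓; ∠ESB = 122.5° ✓; |SB| = 16.00 ✗.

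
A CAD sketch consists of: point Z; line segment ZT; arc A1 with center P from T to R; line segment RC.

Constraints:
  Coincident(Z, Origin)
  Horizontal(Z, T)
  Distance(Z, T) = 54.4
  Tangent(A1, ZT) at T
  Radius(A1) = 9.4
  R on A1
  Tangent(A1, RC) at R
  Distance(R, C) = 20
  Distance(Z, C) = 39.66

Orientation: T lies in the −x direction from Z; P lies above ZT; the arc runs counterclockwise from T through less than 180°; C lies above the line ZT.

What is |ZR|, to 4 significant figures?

47.15

Checks: Z = (0.00, 0.00) ✓; |PT| = 9.400 ✓; |PR| = 9.400 ✓; ∠(PR, RC) = 90.00° ✓; |RC| = 20.00 ✓; |ZC| = 39.66 ✓.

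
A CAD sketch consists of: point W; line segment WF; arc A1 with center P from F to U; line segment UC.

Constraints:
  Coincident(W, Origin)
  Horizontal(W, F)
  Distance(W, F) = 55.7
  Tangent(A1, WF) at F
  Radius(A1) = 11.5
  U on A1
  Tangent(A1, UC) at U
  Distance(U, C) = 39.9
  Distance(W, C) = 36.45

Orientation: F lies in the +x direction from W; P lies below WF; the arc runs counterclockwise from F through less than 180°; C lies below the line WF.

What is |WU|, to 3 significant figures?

47.8

Checks: W = (0.00, 0.00) ✓; |PU| = 11.50 ✓; ∠(PU, UC) = 90.00° ✓; |UC| = 39.90 ✓; |WC| = 36.45 ✓.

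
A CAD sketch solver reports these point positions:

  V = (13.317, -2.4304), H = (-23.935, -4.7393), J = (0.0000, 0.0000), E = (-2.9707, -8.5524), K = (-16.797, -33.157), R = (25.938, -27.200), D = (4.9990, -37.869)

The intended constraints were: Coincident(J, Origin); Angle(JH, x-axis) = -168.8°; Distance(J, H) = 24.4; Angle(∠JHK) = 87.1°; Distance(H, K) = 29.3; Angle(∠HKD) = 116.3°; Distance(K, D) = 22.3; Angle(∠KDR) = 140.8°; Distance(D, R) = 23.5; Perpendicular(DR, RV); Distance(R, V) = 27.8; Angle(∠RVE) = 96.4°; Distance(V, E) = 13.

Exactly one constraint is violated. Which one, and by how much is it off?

Distance(V, E) = 13 — off by 4.40.

J = (0.00, 0.00) ✓; JH at -168.8° ✓; |JH| = 24.40 ✓; ∠JHK = 87.10° ✓; |HK| = 29.30 ✓; ∠HKD = 116.3° ✓; |KD| = 22.30 ✓; ∠KDR = 140.8° ✓; |DR| = 23.50 ✓; ∠(DR, RV) = 90.00° ✓; |RV| = 27.80 ✓; ∠RVE = 96.40° ✓; |VE| = 17.40 ✗.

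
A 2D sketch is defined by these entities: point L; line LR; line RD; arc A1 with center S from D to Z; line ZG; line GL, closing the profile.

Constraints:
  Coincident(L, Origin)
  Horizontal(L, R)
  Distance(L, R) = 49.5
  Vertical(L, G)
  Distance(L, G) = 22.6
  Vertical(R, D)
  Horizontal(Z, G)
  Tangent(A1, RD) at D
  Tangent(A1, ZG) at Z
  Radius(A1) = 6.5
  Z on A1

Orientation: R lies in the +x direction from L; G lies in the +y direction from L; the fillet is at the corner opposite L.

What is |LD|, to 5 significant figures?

52.052

L is at the origin; L and R share the same y with |LR| = 49.5 and R on the +x side, so R = (49.500, 0.0000). L and G share the same x with |LG| = 22.6 and G on the +y side, so G = (0.0000, 22.600). The virtual corner opposite L is at (49.500, 22.600). Tangency of A1 to RD means the radius SD is perpendicular to RD and since A1 is tangent to ZG there, SZ ⟂ ZG, with radius 6.5, so the center S sits 6.5 in from both sides at S = (43.000, 16.100). That places the tangent points at D = (49.500, 16.100) on RD and Z = (43.000, 22.600) on ZG. Then |LD| = |D − L| = 52.052.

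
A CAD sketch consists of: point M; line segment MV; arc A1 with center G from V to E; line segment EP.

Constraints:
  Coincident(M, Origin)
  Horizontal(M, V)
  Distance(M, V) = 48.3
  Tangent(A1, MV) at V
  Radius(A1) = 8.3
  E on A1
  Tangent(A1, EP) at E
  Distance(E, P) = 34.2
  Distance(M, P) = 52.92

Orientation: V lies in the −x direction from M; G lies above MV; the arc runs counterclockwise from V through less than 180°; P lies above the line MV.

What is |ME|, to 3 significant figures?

40.7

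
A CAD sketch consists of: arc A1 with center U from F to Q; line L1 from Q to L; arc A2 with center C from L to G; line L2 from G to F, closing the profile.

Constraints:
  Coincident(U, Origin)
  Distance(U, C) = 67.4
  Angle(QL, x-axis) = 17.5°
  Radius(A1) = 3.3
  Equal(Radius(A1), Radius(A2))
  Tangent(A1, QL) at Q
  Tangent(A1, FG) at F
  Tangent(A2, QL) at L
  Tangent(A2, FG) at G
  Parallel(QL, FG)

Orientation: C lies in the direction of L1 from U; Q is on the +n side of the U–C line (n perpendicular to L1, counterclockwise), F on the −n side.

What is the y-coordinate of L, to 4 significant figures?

23.41

The slot axis is L1's direction at 17.5°, so u = (cos 17.5°, sin 17.5°) = (0.9537, 0.3007) and n = (−sin 17.5°, cos 17.5°) = (-0.3007, 0.9537). U is at the origin and C lies 67.4 along u from U, so C = 67.4·u = (64.28, 20.27). Tangency of A1 to both parallel lines with radius 3.3 puts Q and F at U ± 3.3·n: Q = (-0.9923, 3.147), F = (0.9923, -3.147). Equal radii place L and G the same way about C: L = C + 3.3·n = (63.29, 23.41), G = C − 3.3·n = (65.27, 17.12). So L.y = 23.41.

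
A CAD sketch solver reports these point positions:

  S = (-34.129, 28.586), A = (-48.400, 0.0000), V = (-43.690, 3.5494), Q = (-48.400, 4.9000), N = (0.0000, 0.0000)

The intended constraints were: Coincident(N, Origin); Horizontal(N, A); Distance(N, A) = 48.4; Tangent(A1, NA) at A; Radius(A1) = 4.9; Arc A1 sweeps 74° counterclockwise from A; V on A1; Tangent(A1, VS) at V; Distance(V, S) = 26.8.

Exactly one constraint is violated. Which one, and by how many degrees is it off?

Tangent(A1, VS) at V — off by 4.90°.

N = (0.00, 0.00) ✓; N.y = 0.00, A.y = 0.00 ✓; |NA| = 48.40 ✓; ∠(QA, AN) = 90.00° ✓; |QA| = 4.900 ✓; bearing(Q→V) − bearing(Q→A) = 74.00° ✓; |QV| = 4.900 ✓; ∠(QV, VS) = 94.90° ✗; |VS| = 26.80 ✓.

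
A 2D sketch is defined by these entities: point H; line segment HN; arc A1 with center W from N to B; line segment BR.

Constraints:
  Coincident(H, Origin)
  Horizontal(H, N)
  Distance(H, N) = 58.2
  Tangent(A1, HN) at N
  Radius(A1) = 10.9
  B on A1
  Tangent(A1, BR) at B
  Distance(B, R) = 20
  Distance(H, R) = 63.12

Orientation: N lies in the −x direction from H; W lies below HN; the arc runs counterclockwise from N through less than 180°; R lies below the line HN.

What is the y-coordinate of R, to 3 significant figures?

-33.2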